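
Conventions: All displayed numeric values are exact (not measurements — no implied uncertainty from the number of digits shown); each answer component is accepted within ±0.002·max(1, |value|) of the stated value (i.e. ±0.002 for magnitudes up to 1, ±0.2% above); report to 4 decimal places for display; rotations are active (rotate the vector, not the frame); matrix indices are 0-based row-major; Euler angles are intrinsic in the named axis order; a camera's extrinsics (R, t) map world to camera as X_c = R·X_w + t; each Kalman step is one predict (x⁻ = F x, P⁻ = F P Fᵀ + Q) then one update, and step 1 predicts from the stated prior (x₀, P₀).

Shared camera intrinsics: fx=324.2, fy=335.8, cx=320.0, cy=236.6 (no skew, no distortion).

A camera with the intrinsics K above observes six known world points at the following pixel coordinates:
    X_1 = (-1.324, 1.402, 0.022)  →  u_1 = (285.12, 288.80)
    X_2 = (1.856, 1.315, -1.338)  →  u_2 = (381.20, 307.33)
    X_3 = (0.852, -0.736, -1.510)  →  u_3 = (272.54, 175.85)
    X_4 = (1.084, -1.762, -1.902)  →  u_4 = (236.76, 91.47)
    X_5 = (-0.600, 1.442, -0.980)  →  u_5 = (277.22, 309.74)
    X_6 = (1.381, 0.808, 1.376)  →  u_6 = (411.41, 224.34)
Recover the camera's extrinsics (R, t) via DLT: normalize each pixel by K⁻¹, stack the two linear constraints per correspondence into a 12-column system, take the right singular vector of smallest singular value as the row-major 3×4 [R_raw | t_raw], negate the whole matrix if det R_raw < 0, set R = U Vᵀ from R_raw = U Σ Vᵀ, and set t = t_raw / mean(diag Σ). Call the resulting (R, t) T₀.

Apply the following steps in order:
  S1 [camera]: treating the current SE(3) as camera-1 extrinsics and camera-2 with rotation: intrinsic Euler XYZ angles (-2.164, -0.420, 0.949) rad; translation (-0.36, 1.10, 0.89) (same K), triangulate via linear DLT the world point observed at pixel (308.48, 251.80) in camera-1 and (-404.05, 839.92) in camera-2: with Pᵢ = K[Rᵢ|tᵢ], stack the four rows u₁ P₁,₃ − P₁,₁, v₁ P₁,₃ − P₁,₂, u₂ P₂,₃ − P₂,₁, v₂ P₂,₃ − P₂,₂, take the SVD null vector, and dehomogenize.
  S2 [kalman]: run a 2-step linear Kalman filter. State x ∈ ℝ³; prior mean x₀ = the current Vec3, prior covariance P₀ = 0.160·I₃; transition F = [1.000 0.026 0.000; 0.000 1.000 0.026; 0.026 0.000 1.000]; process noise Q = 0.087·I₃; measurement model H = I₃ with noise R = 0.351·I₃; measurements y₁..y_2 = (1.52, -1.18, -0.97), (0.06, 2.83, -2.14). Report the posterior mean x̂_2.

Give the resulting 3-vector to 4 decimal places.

result = (-0.1870, 1.1925, -0.5566)

source (pnp_recover): camera pose = R=[0.7587 0.3005 0.5780; -0.1662 0.9472 -0.2742; -0.6298 0.1120 0.7686], t=(-0.2200, -0.4002, 6.3402)
after S1 (triangulate): (-1.6668, 0.9853, 1.5234)
after S2 (kf_track): (-0.1870, 1.1925, -0.5566)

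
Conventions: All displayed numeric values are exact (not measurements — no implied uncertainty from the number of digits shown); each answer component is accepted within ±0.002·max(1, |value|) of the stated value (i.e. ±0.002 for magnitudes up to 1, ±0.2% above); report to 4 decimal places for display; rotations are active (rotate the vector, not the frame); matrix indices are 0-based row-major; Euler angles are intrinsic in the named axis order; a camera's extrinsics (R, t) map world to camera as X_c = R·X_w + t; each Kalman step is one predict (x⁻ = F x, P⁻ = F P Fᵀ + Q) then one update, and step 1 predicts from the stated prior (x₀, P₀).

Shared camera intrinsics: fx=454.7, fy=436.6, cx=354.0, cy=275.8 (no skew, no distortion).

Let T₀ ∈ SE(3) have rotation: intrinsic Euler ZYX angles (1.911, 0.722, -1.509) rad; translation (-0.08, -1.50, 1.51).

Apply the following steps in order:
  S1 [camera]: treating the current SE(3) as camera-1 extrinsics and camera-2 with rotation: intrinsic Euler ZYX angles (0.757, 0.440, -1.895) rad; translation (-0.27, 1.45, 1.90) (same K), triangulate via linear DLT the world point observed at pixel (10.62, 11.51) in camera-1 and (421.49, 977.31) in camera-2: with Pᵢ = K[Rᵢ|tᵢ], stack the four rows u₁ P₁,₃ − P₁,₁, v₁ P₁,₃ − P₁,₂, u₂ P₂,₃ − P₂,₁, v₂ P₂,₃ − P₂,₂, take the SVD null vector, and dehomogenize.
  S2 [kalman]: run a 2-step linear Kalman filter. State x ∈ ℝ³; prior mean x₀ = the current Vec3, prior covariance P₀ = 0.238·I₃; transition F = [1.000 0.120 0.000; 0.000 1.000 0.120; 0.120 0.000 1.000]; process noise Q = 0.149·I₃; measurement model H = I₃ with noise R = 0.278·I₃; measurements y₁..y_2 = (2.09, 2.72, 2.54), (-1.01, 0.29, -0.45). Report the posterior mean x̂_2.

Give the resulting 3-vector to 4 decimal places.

after S1 (triangulate): (1.1386, -0.3023, 0.3578)
after S2 (kf_track): (0.3091, 0.8704, 0.6040)

result = (0.3091, 0.8704, 0.6040)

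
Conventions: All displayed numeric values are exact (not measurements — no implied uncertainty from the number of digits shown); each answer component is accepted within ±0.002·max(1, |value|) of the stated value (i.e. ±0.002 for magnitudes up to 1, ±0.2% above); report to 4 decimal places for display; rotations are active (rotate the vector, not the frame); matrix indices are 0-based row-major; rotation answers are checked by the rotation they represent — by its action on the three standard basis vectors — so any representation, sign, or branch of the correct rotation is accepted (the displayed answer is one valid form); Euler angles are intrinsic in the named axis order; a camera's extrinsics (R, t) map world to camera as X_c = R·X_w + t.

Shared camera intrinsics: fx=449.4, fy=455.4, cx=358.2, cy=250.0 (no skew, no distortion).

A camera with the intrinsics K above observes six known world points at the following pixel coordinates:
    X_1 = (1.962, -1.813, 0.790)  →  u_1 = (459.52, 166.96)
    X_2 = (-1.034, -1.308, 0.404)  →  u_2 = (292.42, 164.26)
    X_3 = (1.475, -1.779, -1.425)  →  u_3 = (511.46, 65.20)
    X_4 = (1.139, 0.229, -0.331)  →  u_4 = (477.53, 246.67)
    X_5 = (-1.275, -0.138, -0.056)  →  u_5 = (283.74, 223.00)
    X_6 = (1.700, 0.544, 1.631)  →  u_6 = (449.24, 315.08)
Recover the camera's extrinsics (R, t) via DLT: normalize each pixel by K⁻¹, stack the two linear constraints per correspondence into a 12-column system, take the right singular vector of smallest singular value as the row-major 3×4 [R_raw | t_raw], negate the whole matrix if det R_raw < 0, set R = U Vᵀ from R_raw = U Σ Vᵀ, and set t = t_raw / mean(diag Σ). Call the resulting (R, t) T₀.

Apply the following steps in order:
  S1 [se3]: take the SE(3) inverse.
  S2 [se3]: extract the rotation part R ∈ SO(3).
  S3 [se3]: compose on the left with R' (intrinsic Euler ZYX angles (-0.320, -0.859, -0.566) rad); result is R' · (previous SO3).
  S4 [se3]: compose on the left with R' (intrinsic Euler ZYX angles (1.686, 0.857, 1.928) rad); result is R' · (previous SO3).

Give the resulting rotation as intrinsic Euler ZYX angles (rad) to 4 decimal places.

source (pnp_recover): camera pose = R=[0.9497 0.1091 -0.2935; 0.0232 0.9102 0.4134; 0.3123 -0.3995 0.8619], t=(0.3200, -0.1400, 5.7596)
after S1 (invert_se3): R=[0.9497 0.0232 0.3123; 0.1091 0.9102 -0.3995; -0.2935 0.4134 0.8619], t=(-2.0993, 2.3932, -4.8126)
after S2 (rot_of_se3): [0.9497 0.0232 0.3123; 0.1091 0.9102 -0.3995; -0.2935 0.4134 0.8619]
after S3 (compose_so3): [0.7884 0.4258 -0.4439; -0.3301 0.9018 0.2788; 0.5191 -0.0733 0.8516]
after S4 (compose_so3): [0.3517 0.1373 0.9260; 0.1869 0.9590 -0.2132; -0.9172 0.2481 0.3116]

rotation (euler_zyx) = (0.4885, 1.1611, 0.6724)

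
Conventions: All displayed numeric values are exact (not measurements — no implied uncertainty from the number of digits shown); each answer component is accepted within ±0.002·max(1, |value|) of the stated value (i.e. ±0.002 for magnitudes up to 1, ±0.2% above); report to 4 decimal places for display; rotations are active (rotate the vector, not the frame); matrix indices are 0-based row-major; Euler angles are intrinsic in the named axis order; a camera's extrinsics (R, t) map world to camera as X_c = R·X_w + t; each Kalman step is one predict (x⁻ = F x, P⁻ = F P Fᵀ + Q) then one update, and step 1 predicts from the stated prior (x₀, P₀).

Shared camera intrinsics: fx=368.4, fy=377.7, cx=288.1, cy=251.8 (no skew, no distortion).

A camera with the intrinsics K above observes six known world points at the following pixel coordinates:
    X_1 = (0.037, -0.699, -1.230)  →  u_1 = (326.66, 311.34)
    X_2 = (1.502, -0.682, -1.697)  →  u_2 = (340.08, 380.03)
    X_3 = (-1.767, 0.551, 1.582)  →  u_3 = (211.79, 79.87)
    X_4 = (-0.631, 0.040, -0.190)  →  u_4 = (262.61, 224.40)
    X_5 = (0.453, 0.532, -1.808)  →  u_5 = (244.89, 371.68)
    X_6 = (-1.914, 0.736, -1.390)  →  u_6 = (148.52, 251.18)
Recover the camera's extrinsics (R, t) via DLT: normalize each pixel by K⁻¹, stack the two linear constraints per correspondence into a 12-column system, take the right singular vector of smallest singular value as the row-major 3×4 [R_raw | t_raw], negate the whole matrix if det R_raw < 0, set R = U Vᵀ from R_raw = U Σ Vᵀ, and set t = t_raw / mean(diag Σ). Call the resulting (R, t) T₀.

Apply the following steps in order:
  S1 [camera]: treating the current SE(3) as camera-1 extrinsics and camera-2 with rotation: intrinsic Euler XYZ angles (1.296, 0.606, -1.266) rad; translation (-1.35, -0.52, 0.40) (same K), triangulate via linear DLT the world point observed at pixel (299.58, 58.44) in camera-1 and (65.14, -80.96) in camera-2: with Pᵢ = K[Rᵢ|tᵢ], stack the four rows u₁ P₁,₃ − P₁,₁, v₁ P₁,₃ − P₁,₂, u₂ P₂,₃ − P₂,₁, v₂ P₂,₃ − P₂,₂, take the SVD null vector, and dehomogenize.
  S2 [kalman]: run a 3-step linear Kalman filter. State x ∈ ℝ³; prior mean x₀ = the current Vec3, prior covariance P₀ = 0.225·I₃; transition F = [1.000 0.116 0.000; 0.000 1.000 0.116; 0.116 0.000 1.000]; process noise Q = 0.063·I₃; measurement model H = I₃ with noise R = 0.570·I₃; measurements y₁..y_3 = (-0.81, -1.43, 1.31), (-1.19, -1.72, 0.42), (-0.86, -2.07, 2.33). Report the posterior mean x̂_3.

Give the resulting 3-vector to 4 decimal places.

source (pnp_recover): camera pose = R=[0.2231 -0.9748 0.0071; 0.5537 0.1207 -0.8239; 0.8023 0.1878 0.5666], t=(-0.1700, -0.1800, 5.6795)
after S1 (triangulate): (-1.7641, -0.7278, 1.6268)
after S2 (kf_track): (-1.4014, -1.1686, 1.2235)

result = (-1.4014, -1.1686, 1.2235)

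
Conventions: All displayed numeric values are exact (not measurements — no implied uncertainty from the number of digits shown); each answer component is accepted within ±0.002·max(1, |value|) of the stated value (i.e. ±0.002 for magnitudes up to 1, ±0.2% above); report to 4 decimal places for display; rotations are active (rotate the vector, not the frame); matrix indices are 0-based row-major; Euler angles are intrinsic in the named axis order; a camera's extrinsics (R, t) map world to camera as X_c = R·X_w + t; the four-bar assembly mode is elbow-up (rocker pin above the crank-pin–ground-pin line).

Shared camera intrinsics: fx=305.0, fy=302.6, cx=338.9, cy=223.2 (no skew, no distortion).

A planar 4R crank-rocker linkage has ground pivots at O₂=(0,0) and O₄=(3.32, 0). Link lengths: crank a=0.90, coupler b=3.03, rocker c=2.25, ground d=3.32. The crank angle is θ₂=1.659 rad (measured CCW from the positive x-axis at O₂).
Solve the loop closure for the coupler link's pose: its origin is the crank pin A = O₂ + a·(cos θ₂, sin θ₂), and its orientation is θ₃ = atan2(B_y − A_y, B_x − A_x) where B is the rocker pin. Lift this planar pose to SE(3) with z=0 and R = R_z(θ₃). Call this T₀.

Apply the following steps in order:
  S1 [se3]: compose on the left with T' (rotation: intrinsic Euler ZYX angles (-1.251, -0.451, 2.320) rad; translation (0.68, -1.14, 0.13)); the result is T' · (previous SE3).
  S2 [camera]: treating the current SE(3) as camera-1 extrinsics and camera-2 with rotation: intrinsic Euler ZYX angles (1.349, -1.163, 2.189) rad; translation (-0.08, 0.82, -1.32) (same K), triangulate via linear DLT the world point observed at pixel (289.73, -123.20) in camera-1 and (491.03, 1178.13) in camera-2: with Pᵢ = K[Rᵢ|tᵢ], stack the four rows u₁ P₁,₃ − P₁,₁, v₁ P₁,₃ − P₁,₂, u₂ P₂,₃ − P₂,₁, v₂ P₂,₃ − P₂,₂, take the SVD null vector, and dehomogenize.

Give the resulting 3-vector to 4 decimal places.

result = (1.8326, 0.2306, 0.0444)

source (fourbar_fk): coupler pose = R=[0.9095 -0.4157 0.0000; 0.4157 0.9095 0.0000; 0.0000 0.0000 1.0000], t=(-0.0793, 0.8965, 0.0000)
after S1 (compose_se3): R=[-0.0531 -0.7969 -0.6018; -0.7401 0.4360 -0.5120; 0.6704 0.4182 -0.6130], t=(-0.0120, -0.9926, 0.6863)
after S2 (triangulate): (1.8326, 0.2306, 0.0444)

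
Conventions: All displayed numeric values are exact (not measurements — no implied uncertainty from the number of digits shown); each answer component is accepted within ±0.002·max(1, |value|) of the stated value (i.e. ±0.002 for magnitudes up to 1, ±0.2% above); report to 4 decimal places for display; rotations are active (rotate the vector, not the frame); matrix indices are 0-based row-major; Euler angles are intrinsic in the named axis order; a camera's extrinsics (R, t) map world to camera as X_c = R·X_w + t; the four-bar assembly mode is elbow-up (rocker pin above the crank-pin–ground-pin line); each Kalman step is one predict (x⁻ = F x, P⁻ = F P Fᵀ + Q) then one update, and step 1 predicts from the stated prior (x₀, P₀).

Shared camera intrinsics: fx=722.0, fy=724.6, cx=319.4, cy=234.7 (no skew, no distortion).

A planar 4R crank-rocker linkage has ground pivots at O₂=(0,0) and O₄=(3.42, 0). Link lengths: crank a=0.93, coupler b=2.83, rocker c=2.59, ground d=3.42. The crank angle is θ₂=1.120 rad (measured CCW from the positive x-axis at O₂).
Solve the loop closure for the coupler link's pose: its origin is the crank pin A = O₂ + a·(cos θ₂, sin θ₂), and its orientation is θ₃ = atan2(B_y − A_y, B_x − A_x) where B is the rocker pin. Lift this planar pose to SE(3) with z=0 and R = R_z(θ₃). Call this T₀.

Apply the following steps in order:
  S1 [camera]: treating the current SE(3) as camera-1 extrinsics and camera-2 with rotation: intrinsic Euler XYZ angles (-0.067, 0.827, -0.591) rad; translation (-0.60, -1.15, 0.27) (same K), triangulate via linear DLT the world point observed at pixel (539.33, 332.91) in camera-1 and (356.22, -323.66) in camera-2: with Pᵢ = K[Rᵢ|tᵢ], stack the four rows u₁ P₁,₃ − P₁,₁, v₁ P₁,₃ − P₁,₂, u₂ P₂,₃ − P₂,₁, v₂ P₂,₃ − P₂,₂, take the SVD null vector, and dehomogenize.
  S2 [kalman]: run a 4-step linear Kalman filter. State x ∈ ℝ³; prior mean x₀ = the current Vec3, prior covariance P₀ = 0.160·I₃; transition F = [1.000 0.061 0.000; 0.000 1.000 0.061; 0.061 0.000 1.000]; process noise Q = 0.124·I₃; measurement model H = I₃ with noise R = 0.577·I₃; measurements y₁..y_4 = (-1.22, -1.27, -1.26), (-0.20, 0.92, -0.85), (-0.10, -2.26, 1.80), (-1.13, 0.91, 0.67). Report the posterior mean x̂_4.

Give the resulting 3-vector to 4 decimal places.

result = (-0.6681, -0.2094, 0.6518)

source (fourbar_fk): coupler pose = R=[0.8120 -0.5837 0.0000; 0.5837 0.8120 0.0000; 0.0000 0.0000 1.0000], t=(0.4052, 0.8371, 0.0000)
after S1 (triangulate): (-0.3377, -0.5428, 1.4700)
after S2 (kf_track): (-0.6681, -0.2094, 0.6518)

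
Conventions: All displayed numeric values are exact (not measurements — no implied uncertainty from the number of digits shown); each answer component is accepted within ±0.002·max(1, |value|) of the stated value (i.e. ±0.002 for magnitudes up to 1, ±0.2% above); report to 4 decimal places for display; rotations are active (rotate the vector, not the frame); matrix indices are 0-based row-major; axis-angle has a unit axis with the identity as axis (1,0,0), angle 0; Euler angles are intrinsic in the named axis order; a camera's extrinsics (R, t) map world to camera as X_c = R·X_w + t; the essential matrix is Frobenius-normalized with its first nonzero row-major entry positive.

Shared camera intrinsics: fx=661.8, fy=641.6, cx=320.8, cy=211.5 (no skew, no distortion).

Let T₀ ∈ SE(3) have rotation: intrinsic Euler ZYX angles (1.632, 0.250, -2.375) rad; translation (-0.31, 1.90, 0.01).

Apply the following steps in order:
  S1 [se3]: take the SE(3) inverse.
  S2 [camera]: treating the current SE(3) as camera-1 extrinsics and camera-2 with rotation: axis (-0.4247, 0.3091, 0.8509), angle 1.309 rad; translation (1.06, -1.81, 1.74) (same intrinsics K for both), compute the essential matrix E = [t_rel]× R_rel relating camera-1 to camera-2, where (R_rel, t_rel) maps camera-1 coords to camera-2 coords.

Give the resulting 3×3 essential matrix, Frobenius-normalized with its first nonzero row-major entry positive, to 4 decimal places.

after S1 (invert_se3): R=[-0.0593 0.9671 -0.2474; 0.7294 -0.1272 -0.6721; -0.6815 -0.2203 -0.6979], t=(-1.8534, 0.4746, 0.2143)
after S2 (essential): [0.1052 0.3732 0.5322; -0.5402 -0.0524 -0.0731; -0.4440 0.1506 0.2162]

matrix = [0.1052 0.3732 0.5322; -0.5402 -0.0524 -0.0731; -0.4440 0.1506 0.2162]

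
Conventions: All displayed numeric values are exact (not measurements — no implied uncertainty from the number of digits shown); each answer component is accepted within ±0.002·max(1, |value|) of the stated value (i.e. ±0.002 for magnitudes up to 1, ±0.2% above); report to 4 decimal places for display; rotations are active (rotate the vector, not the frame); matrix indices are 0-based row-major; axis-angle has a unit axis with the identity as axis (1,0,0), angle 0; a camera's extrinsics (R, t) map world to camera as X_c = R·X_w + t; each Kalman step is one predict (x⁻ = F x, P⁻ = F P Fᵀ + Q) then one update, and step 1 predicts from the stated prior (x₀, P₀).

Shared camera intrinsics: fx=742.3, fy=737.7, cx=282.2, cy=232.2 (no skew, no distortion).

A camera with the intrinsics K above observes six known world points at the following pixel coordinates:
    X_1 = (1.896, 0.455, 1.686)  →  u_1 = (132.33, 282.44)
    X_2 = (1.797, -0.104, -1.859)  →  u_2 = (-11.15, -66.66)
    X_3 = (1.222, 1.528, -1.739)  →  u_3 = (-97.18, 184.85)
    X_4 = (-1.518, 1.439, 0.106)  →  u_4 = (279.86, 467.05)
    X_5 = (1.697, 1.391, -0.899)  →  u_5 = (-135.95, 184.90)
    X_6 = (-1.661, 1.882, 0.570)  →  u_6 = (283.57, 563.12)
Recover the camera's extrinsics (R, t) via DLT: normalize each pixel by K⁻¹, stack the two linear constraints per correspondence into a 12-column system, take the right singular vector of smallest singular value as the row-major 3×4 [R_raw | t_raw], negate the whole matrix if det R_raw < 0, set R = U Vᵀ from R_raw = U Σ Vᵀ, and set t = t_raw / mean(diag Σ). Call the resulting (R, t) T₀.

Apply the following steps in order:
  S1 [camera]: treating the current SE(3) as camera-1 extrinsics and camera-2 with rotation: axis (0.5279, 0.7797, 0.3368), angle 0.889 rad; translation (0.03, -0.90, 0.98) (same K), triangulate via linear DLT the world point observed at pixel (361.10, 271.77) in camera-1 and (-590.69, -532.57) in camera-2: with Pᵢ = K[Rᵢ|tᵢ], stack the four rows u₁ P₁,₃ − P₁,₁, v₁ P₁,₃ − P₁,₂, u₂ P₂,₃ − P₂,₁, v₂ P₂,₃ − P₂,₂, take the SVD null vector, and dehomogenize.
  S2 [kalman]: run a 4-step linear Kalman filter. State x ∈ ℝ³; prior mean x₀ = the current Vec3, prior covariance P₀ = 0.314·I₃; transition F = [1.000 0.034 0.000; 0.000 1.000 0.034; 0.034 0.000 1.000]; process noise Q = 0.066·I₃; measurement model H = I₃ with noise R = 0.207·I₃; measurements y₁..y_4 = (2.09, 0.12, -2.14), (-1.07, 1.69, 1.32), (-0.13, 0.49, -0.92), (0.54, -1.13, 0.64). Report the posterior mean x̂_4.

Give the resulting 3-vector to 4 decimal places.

result = (0.1808, -0.1057, -0.0190)

source (pnp_recover): camera pose = R=[-0.5438 -0.6588 0.5199; -0.4709 0.7523 0.4608; -0.6947 0.0057 -0.7193], t=(0.0499, -0.0900, 4.5304)
after S1 (triangulate): (-1.6687, -0.0732, -0.6720)
after S2 (kf_track): (0.1808, -0.1057, -0.0190)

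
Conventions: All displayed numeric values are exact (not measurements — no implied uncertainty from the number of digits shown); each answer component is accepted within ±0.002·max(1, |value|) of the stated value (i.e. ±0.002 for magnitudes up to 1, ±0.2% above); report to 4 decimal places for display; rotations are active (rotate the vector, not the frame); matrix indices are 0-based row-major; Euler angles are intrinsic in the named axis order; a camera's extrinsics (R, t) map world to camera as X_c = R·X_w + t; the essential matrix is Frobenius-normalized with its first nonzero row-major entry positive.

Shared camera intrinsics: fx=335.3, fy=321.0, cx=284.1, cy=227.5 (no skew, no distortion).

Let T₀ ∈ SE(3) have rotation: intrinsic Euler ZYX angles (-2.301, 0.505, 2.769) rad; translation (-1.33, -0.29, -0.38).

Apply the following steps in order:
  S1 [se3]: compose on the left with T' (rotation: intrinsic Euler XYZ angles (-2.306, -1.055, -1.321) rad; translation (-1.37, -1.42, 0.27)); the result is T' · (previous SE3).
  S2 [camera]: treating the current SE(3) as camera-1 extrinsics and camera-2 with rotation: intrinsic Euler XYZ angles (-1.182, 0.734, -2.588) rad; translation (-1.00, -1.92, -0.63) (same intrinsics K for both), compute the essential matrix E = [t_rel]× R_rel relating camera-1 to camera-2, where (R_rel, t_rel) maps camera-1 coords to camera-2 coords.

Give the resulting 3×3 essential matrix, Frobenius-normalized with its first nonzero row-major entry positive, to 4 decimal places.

matrix = [0.4410 0.1403 0.4881; -0.4124 -0.1046 0.5106; 0.3118 0.0890 -0.0267]

after S1 (compose_se3): R=[0.0381 -0.1419 0.9892; -0.9490 -0.3151 -0.0087; 0.3129 -0.9384 -0.1466], t=(-1.3402, -2.7688, -0.1512)
after S2 (essential): [0.4410 0.1403 0.4881; -0.4124 -0.1046 0.5106; 0.3118 0.0890 -0.0267]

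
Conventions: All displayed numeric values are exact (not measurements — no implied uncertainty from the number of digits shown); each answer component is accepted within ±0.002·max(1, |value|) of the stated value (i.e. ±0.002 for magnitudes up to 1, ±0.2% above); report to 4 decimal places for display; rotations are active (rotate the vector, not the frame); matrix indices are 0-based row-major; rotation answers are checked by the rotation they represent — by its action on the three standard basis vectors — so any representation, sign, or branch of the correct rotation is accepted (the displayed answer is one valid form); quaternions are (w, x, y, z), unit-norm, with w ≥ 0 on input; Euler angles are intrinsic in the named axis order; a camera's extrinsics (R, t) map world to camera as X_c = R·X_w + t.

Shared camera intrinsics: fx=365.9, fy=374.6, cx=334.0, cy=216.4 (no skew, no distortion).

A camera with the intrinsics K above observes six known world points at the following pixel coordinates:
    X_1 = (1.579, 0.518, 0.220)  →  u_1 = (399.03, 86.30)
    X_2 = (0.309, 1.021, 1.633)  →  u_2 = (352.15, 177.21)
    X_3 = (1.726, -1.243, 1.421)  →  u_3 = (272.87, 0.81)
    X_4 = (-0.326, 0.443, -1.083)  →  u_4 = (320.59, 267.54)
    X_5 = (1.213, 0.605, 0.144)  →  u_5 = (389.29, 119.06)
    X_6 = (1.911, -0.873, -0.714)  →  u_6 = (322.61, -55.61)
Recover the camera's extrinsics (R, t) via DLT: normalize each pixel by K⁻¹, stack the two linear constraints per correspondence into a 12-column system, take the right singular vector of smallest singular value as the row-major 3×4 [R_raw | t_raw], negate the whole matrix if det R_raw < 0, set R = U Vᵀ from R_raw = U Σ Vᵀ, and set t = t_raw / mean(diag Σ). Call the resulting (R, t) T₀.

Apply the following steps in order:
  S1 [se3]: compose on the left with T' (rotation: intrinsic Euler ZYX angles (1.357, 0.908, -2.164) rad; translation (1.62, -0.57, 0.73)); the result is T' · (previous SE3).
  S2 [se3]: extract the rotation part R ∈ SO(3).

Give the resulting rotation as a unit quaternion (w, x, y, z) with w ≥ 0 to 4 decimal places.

source (pnp_recover): camera pose = R=[0.5300 0.8351 -0.1472; -0.8273 0.4711 -0.3061; -0.1862 0.2840 0.9406], t=(-0.4800, -0.3500, 4.2000)
after S1 (compose_se3): R=[-0.0997 0.0444 -0.9940; 0.9927 0.0730 -0.0963; 0.0683 -0.9963 -0.0513], t=(-2.3812, -1.6633, -0.1578)
after S2 (rot_of_se3): [-0.0997 0.0444 -0.9940; 0.9927 0.0730 -0.0963; 0.0683 -0.9963 -0.0513]

rotation (quat) = (0.4801, -0.4687, -0.5532, 0.4938)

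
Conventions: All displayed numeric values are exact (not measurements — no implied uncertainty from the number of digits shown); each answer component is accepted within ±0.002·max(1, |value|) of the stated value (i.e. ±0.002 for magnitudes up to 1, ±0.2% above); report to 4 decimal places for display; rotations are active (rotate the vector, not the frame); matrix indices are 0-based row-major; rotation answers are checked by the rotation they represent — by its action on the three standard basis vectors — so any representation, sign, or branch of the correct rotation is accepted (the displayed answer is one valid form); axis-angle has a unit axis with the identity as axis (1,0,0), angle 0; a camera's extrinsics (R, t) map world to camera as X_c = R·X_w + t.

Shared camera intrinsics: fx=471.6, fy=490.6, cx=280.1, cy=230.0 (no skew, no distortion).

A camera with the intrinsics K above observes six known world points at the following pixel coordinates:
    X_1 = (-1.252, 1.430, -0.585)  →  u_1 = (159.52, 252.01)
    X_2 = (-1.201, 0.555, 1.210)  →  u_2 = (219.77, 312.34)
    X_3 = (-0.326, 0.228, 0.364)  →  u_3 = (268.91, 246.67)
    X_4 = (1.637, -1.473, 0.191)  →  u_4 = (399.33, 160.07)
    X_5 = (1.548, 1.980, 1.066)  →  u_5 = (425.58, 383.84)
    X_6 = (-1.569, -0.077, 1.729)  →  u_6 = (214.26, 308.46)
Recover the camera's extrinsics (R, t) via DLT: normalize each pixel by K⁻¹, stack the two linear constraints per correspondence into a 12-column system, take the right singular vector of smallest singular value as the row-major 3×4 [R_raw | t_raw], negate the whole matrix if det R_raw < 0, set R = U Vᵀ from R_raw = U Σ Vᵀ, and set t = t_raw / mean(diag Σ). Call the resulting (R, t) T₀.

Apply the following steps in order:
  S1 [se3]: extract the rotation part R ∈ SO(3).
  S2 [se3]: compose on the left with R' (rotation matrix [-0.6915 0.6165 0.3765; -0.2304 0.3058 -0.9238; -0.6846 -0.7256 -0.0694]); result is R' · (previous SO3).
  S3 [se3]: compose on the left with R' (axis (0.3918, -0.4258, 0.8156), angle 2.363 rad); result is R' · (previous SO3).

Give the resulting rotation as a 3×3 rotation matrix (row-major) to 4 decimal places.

rotation (matrix) = ((0.2808, -0.9426, -0.1808), (0.3191, -0.0860, 0.9438), (-0.9052, -0.3227, 0.2766))

source (pnp_recover): camera pose = R=[0.9787 -0.1018 0.1783; -0.0867 0.5822 0.8084; -0.1861 -0.8066 0.5610], t=(0.1200, -0.2300, 6.5502)
after S1 (rot_of_se3): [0.9787 -0.1018 0.1783; -0.0867 0.5822 0.8084; -0.1861 -0.8066 0.5610]
after S2 (compose_so3): [-0.8003 0.1256 0.5863; -0.0801 0.9467 -0.3121; -0.5942 -0.2968 -0.7475]
after S3 (compose_so3): [0.2808 -0.9426 -0.1808; 0.3191 -0.0860 0.9438; -0.9052 -0.3227 0.2766]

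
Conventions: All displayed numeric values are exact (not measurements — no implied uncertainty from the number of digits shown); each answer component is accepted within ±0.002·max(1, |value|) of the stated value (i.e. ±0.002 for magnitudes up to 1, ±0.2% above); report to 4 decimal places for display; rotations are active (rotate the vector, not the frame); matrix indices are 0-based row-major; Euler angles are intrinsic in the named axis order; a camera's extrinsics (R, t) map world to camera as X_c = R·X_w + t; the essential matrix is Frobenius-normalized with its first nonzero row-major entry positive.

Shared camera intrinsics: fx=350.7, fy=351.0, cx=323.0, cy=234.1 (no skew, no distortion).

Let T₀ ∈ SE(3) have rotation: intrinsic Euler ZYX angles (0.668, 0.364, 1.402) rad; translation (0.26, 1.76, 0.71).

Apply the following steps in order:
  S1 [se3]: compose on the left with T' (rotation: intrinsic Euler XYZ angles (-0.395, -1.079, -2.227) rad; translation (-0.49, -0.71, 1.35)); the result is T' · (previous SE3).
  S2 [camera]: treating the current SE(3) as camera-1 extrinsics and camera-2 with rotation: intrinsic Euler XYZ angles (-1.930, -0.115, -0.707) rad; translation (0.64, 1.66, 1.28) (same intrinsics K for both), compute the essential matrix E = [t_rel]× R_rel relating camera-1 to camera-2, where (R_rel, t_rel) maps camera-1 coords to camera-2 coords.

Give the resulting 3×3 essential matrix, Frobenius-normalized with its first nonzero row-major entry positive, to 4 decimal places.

after S1 (compose_se3): R=[0.3190 -0.7307 -0.6035; -0.9234 -0.0963 -0.3715; 0.2134 0.6758 -0.7055], t=(-0.5323, -1.3430, 3.1574)
after S2 (essential): [0.5482 0.0139 0.1451; 0.3480 -0.3467 0.1407; 0.2131 0.6091 -0.0260]

matrix = [0.5482 0.0139 0.1451; 0.3480 -0.3467 0.1407; 0.2131 0.6091 -0.0260]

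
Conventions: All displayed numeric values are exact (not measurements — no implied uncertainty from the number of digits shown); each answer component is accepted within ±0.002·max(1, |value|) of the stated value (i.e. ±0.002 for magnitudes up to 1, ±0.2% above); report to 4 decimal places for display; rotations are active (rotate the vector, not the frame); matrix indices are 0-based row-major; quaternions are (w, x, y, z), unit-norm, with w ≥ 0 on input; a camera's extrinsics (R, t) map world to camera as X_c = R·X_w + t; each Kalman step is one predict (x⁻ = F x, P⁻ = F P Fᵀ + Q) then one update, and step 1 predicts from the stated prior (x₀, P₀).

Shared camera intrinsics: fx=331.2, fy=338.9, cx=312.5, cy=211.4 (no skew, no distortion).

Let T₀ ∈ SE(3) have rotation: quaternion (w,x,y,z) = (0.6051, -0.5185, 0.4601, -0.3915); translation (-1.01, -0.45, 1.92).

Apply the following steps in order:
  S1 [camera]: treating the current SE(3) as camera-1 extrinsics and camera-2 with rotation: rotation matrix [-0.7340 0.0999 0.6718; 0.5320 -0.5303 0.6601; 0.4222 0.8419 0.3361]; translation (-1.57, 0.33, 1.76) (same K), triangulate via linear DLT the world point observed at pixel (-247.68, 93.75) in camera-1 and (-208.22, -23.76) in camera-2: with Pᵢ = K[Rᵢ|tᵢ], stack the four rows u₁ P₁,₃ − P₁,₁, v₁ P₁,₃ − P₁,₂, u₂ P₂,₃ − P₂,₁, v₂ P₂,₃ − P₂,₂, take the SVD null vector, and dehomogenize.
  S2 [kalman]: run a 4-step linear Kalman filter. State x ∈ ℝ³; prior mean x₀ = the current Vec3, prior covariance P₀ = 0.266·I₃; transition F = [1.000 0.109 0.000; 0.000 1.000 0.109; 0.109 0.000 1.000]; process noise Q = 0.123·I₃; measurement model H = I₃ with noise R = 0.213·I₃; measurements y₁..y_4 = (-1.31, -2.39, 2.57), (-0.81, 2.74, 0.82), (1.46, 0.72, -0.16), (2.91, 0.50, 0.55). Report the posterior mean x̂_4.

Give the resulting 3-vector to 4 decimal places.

after S1 (triangulate): (-0.2811, 0.4113, -1.5017)
after S2 (kf_track): (1.7635, 0.7443, 0.5095)

result = (1.7635, 0.7443, 0.5095)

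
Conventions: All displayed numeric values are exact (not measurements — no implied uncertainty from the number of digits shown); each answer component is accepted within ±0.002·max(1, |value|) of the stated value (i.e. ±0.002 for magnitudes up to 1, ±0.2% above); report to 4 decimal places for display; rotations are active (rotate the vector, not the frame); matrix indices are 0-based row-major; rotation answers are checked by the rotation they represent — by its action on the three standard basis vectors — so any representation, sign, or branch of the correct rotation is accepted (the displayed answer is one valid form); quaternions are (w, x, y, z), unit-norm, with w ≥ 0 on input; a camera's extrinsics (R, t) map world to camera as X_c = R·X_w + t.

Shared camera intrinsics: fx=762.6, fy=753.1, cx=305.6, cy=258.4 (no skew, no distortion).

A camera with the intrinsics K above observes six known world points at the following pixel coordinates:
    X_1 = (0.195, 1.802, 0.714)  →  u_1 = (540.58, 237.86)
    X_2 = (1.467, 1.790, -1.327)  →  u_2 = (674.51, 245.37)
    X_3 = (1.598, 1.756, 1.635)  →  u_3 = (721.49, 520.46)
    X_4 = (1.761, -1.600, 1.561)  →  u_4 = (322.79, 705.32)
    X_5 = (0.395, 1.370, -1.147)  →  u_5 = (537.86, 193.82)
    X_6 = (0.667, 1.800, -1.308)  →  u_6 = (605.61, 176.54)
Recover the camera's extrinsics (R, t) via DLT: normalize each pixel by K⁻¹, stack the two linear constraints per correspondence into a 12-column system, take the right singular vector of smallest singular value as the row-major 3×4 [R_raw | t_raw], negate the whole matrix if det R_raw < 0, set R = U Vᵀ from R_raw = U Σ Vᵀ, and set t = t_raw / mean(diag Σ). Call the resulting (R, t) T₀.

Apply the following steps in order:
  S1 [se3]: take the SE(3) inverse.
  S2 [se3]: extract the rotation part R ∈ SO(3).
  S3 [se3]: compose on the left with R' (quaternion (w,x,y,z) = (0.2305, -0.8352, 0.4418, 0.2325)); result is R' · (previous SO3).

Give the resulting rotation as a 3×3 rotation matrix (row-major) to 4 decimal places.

source (pnp_recover): camera pose = R=[0.7205 0.5999 -0.3479; 0.6913 -0.5819 0.4283; 0.0545 -0.5492 -0.8339], t=(0.3598, 0.4900, 5.8990)
after S1 (invert_se3): R=[0.7205 0.6913 0.0545; 0.5999 -0.5819 -0.5492; -0.3479 0.4283 -0.8339], t=(-0.9195, 3.3087, 4.8347)
after S2 (rot_of_se3): [0.7205 0.6913 0.0545; 0.5999 -0.5819 -0.5492; -0.3479 0.4283 -0.8339]
after S3 (compose_so3): [-0.0815 0.7594 0.6455; -0.9619 0.1097 -0.2504; -0.2610 -0.6413 0.7215]

rotation (matrix) = ((-0.0815, 0.7594, 0.6455), (-0.9619, 0.1097, -0.2504), (-0.2610, -0.6413, 0.7215))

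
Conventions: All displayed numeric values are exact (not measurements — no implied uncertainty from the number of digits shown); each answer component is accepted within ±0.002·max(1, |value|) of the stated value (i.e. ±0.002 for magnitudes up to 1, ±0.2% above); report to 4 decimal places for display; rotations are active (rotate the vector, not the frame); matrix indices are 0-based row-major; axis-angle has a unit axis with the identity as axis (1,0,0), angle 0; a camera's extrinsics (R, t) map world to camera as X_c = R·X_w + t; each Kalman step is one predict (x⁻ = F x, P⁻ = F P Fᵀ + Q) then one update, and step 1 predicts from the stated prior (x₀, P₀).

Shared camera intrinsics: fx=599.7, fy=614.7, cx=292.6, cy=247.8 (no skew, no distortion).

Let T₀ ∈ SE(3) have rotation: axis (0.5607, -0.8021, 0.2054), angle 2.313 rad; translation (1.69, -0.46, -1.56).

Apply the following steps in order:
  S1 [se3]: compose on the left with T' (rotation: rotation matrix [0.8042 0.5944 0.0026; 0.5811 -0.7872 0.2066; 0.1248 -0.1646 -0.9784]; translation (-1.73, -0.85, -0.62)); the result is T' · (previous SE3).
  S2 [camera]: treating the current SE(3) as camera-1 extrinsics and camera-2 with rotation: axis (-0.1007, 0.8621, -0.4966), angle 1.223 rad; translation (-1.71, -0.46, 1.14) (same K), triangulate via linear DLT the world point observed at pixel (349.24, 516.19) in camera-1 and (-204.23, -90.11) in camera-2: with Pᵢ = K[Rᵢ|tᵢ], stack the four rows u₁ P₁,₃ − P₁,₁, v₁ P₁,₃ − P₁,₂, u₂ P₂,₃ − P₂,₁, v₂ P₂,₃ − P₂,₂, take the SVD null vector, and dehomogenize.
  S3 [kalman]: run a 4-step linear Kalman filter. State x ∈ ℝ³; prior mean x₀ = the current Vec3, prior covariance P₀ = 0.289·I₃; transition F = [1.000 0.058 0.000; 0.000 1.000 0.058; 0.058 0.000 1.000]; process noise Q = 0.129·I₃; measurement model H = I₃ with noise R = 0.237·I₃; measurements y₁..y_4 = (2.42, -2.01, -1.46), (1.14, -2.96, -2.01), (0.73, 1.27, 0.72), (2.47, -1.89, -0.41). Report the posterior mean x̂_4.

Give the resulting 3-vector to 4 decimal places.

after S1 (compose_se3): R=[-0.4758 -0.4884 -0.7315; 0.5496 -0.8144 0.1863; -0.6867 -0.3134 0.6559], t=(-0.6484, 0.1719, 1.1930)
after S2 (triangulate): (-0.9192, -1.7451, 0.5259)
after S3 (kf_track): (1.6710, -1.2392, -0.2969)

result = (1.6710, -1.2392, -0.2969)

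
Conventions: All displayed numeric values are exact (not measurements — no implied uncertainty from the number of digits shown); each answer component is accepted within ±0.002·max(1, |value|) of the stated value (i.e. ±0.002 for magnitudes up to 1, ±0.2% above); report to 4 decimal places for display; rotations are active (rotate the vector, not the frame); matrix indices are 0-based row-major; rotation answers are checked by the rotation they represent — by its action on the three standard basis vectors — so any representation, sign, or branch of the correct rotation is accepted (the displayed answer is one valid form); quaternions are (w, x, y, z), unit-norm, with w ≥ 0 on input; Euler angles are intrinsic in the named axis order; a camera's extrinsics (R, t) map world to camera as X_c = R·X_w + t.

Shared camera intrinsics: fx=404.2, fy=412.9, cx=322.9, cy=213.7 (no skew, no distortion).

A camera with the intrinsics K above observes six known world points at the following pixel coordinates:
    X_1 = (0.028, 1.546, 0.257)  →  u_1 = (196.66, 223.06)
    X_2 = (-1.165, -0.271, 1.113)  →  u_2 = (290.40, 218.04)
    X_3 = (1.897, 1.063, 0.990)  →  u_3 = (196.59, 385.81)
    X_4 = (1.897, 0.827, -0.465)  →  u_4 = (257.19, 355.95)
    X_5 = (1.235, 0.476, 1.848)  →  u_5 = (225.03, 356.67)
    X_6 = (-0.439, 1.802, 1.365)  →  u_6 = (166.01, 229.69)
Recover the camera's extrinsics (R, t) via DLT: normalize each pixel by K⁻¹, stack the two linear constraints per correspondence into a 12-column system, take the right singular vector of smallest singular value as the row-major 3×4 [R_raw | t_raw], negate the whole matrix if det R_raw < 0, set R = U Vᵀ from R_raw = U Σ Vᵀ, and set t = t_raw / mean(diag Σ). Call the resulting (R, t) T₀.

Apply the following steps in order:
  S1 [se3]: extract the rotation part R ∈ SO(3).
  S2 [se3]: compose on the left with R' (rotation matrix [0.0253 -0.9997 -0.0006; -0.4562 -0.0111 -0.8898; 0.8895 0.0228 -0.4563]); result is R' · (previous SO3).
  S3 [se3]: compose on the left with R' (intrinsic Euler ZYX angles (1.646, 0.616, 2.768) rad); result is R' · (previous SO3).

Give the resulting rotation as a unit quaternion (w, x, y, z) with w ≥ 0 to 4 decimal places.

source (pnp_recover): camera pose = R=[0.0306 -0.8690 -0.4939; 0.8137 -0.2653 0.5173; -0.5805 -0.4178 0.6989], t=(-0.2599, 0.3800, 6.0197)
after S1 (rot_of_se3): [0.0306 -0.8690 -0.4939; 0.8137 -0.2653 0.5173; -0.5805 -0.4178 0.6989]
after S2 (compose_so3): [-0.8123 0.2435 -0.5300; 0.4936 0.7711 -0.4023; 0.3107 -0.5884 -0.7465]
after S3 (compose_so3): [0.6259 0.4508 -0.6365; -0.6810 0.7137 -0.1641; 0.3802 0.5361 0.7536]

rotation (quat) = (0.8794, 0.1991, -0.2890, -0.3218)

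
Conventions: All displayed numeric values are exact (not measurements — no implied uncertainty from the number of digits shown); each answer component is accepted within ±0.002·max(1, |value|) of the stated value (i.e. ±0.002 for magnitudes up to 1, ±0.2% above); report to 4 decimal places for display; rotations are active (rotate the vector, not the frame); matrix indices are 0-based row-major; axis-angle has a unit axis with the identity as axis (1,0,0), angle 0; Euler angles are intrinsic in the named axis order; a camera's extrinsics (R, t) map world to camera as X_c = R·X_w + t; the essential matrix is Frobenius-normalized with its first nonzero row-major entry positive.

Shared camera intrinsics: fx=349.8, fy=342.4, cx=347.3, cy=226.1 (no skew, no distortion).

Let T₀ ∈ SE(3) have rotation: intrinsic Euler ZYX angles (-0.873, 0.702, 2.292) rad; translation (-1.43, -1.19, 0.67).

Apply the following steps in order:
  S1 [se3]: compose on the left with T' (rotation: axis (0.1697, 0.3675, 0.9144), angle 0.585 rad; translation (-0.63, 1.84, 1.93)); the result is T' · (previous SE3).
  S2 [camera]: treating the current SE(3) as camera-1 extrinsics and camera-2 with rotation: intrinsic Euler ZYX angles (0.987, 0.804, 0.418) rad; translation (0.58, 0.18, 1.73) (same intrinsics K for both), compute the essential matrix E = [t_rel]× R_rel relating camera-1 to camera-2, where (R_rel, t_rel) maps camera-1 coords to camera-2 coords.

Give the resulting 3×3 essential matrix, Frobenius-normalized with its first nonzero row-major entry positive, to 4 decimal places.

matrix = [0.2232 0.2288 -0.1377; -0.5282 -0.2545 0.2119; -0.3909 0.5633 -0.1413]

after S1 (compose_se3): R=[0.5530 0.3618 -0.7505; -0.2237 -0.8032 -0.5521; -0.8026 0.4732 -0.3633], t=(-1.0873, 0.0589, 2.6570)
after S2 (essential): [0.2232 0.2288 -0.1377; -0.5282 -0.2545 0.2119; -0.3909 0.5633 -0.1413]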